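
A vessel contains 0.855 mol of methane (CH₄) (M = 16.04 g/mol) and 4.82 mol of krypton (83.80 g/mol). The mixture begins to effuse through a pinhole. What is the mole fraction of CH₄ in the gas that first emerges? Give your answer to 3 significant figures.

The effusion rate of species i is ∝ p_i/√M_i ∝ n_i/√M_i.
So x_CH₄ in the escaping gas = (n_CH₄/√M_CH₄) / Σ(n_i/√M_i)
= (0.855/√16.04) / (0.855/√16.04 + 4.82/√83.80) = 0.2135/(0.2135 + 0.5265) = 0.288.

0.288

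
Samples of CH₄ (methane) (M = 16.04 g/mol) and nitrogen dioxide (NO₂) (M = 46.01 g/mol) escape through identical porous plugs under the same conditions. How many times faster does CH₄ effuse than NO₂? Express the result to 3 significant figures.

1.69

Using Graham's law: rate_CH₄/rate_NO₂ = √(M_NO₂/M_CH₄) = √(46.01/16.04) = √2.868 = 1.69.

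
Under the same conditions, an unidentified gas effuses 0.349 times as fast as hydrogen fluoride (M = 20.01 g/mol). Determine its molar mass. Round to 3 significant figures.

164 g/mol

Graham's law gives rate_X/rate_HF = √(M_HF/M_X).
0.349 = √(20.01/M_X)
M_X = 20.01 / 0.349² = 20.01 / 0.1218 = 164 g/mol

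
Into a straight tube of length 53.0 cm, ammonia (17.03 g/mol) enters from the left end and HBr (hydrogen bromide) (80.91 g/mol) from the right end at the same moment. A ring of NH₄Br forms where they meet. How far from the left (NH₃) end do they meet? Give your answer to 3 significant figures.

36.3 cm

In equal time, each gas travels a distance ∝ its rate ∝ 1/√M, so d_NH₃/d_HBr = √(M_HBr/M_NH₃) = √(80.91/17.03) = 2.180.
With d_NH₃ + d_HBr = 53.0 cm, d_HBr = 53.0/(1 + 2.180) = 16.67 cm.
d_NH₃ = 53.0 − 16.67 = 36.3 cm.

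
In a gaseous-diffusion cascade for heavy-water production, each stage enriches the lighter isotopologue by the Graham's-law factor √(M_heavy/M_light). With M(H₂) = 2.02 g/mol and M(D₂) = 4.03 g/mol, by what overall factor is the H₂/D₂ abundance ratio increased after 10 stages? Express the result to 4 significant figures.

31.61

Overall factor = α^10 with α = √(4.03/2.02), i.e. (4.03/2.02)^(10/2).
= 1.99505^5 = 31.61.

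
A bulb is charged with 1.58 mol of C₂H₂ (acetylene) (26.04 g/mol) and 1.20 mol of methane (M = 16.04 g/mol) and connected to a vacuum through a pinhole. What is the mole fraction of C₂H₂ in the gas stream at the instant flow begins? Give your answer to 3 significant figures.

0.508

Rate_i ∝ x_i/√M_i (Graham's law weighted by mole fraction), so the effusate composition follows n_i/√M_i.
Mole fraction of C₂H₂ in the effusate = (n_C₂H₂/√M_C₂H₂) / (n_C₂H₂/√M_C₂H₂ + n_CH₄/√M_CH₄)
= (1.58/√26.04) / (1.58/√26.04 + 1.20/√16.04) = 0.3096/(0.3096 + 0.2996) = 0.508.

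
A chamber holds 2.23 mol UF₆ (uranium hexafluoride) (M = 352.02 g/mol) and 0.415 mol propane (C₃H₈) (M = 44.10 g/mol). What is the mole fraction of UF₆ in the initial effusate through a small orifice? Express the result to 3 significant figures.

0.655

Rate_i ∝ x_i/√M_i (Graham's law weighted by mole fraction), so the effusate composition follows n_i/√M_i.
Mole fraction of UF₆ in the effusate = (n_UF₆/√M_UF₆) / (n_UF₆/√M_UF₆ + n_C₃H₈/√M_C₃H₈)
= (2.23/√352.02) / (2.23/√352.02 + 0.415/√44.10) = 0.1189/(0.1189 + 0.06249) = 0.655.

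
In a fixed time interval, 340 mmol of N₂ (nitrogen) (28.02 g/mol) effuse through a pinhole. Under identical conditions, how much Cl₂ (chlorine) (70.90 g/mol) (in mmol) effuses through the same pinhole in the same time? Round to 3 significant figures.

Graham's law gives rate_Cl₂/rate_N₂ = √(M_N₂/M_Cl₂) = √(28.02/70.90) = √0.3952 = 0.6287.
So the amount for Cl₂ is 340 × 0.6287 = 214 mmol.

214 mmol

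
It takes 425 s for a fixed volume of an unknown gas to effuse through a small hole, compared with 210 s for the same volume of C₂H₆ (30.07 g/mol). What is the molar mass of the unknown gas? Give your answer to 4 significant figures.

123.2 g/mol

From Graham's law, t_X/t_C₂H₆ = √(M_X/M_C₂H₆).
425/210 = 2.024 = √(M_X/30.07)
M_X = 30.07 × 2.024² = 30.07 × 4.096 = 123.2 g/mol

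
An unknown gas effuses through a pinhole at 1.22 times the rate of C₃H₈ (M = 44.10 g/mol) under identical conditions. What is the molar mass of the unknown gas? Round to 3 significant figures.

Graham's law gives rate_X/rate_C₃H₈ = √(M_C₃H₈/M_X).
1.22 = √(44.10/M_X)
M_X = 44.10 / 1.22² = 44.10 / 1.488 = 29.6 g/mol

29.6 g/mol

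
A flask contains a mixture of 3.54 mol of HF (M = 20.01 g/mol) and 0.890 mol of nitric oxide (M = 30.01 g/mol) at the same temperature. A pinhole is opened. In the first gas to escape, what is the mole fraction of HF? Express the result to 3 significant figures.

Rate_i ∝ x_i/√M_i (Graham's law weighted by mole fraction), so the effusate composition follows n_i/√M_i.
Mole fraction of HF in the effusate = (n_HF/√M_HF) / (n_HF/√M_HF + n_NO/√M_NO)
= (3.54/√20.01) / (3.54/√20.01 + 0.890/√30.01) = 0.7914/(0.7914 + 0.1625) = 0.830.

0.830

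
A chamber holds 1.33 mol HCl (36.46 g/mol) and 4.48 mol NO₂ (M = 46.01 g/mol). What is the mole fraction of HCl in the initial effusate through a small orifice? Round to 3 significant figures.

0.250

Each component's effusion rate ∝ (its partial pressure)·(1/√M) ∝ n_i/√M_i.
x_HCl(eff) = (n_HCl/√M_HCl) / (n_HCl/√M_HCl + n_NO₂/√M_NO₂)
= (1.33/√36.46) / (1.33/√36.46 + 4.48/√46.01) = 0.2203/(0.2203 + 0.6605) = 0.250.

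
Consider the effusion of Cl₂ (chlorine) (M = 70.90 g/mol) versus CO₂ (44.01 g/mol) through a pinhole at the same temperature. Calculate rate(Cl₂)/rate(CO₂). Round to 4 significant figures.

From Graham's law, rate_Cl₂/rate_CO₂ = √(M_CO₂/M_Cl₂) = √(44.01/70.90) = √0.6207 = 0.7879.

0.7879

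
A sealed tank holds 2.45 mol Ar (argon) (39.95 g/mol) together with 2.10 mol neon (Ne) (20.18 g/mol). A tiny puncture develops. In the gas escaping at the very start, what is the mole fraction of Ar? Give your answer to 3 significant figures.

0.453

The effusion rate of species i is ∝ p_i/√M_i ∝ n_i/√M_i.
Mole fraction of Ar in the effusate = (n_Ar/√M_Ar) / (n_Ar/√M_Ar + n_Ne/√M_Ne)
= (2.45/√39.95) / (2.45/√39.95 + 2.10/√20.18) = 0.3876/(0.3876 + 0.4675) = 0.453.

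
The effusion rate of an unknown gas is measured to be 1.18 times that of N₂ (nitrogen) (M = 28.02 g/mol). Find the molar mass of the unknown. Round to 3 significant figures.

20.1 g/mol

From Graham's law, rate_X/rate_N₂ = √(M_N₂/M_X).
1.18 = √(28.02/M_X)
M_X = 28.02 / 1.18² = 28.02 / 1.392 = 20.1 g/mol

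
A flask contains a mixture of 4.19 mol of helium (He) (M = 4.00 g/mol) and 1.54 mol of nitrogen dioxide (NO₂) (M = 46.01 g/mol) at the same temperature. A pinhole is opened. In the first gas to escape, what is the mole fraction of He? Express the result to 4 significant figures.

0.9022

Effusion rate of each component ∝ n_i/√M_i (partial pressure × 1/√M).
So x_He in the escaping gas = (n_He/√M_He) / Σ(n_i/√M_i)
= (4.19/√4.00) / (4.19/√4.00 + 1.54/√46.01) = 2.095/(2.095 + 0.2270) = 0.9022.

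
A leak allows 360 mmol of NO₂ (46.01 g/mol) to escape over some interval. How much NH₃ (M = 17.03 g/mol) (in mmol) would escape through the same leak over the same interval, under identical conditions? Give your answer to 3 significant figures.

592 mmol

From Graham's law, rate_NH₃/rate_NO₂ = √(M_NO₂/M_NH₃) = √(46.01/17.03) = √2.702 = 1.644.
So the amount for NH₃ is 360 × 1.644 = 592 mmol.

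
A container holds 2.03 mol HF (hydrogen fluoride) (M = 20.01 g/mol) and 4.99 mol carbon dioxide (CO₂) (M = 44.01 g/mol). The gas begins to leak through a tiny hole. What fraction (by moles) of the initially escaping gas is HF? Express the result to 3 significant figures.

The effusion rate of species i is ∝ p_i/√M_i ∝ n_i/√M_i.
So x_HF in the escaping gas = (n_HF/√M_HF) / Σ(n_i/√M_i)
= (2.03/√20.01) / (2.03/√20.01 + 4.99/√44.01) = 0.4538/(0.4538 + 0.7522) = 0.376.

0.376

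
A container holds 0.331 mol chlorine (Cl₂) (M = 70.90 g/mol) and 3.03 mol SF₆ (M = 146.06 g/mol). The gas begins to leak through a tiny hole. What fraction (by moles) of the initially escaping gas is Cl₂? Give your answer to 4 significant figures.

Effusion rate of each component ∝ n_i/√M_i (partial pressure × 1/√M).
So x_Cl₂ in the escaping gas = (n_Cl₂/√M_Cl₂) / Σ(n_i/√M_i)
= (0.331/√70.90) / (0.331/√70.90 + 3.03/√146.06) = 0.03931/(0.03931 + 0.2507) = 0.1355.

0.1355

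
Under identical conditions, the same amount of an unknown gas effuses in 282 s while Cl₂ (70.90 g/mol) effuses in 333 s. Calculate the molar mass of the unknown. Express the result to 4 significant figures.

From Graham's law, t_X/t_Cl₂ = √(M_X/M_Cl₂).
282/333 = 0.8468 = √(M_X/70.90)
M_X = 70.90 × 0.8468² = 70.90 × 0.7171 = 50.85 g/mol

50.85 g/mol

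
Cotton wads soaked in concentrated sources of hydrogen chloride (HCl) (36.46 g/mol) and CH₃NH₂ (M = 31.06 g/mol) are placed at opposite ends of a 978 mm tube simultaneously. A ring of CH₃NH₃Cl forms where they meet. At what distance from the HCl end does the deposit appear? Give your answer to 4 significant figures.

The fronts meet when d_HCl + d_CH₃NH₂ = L with d_HCl/d_CH₃NH₂ = √(M_CH₃NH₂/M_HCl) (Graham's law). Here √(M_CH₃NH₂/M_HCl) = √(31.06/36.46) = 0.9230.
With d_HCl + d_CH₃NH₂ = 978 mm, d_CH₃NH₂ = 978/(1 + 0.9230) = 508.6 mm.
d_HCl = 978 − 508.6 = 469.4 mm.

469.4 mm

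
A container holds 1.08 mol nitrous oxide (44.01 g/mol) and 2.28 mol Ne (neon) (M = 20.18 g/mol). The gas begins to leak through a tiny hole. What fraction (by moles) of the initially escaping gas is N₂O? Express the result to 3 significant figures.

Rate_i ∝ x_i/√M_i (Graham's law weighted by mole fraction), so the effusate composition follows n_i/√M_i.
x_N₂O(eff) = (n_N₂O/√M_N₂O) / (n_N₂O/√M_N₂O + n_Ne/√M_Ne)
= (1.08/√44.01) / (1.08/√44.01 + 2.28/√20.18) = 0.1628/(0.1628 + 0.5075) = 0.243.

0.243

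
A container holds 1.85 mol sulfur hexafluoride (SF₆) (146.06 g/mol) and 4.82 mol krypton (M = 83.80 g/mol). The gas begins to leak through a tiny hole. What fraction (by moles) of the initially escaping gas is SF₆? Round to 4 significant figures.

0.2252

Rate_i ∝ x_i/√M_i (Graham's law weighted by mole fraction), so the effusate composition follows n_i/√M_i.
Mole fraction of SF₆ in the effusate = (n_SF₆/√M_SF₆) / (n_SF₆/√M_SF₆ + n_Kr/√M_Kr)
= (1.85/√146.06) / (1.85/√146.06 + 4.82/√83.80) = 0.1531/(0.1531 + 0.5265) = 0.2252.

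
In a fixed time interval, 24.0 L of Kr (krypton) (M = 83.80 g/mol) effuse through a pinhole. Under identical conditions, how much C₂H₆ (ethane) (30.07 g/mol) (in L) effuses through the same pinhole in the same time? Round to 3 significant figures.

Since effusion rate ∝ 1/√M, rate_C₂H₆/rate_Kr = √(M_Kr/M_C₂H₆) = √(83.80/30.07) = √2.787 = 1.669.
So the volume for C₂H₆ is 24.0 × 1.669 = 40.1 L.

40.1 L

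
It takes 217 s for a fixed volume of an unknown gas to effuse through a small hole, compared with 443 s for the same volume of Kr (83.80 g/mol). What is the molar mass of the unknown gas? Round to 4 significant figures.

Using Graham's law: t_X/t_Kr = √(M_X/M_Kr).
217/443 = 0.4898 = √(M_X/83.80)
M_X = 83.80 × 0.4898² = 83.80 × 0.2399 = 20.11 g/mol

20.11 g/mol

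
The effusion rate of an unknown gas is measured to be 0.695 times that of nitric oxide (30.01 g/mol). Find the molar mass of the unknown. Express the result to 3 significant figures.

Since effusion rate ∝ 1/√M, rate_X/rate_NO = √(M_NO/M_X).
0.695 = √(30.01/M_X)
M_X = 30.01 / 0.695² = 30.01 / 0.4830 = 62.1 g/mol

62.1 g/mol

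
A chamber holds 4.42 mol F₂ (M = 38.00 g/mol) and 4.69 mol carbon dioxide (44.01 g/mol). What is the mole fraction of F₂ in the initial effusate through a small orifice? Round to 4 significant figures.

Effusion rate of each component ∝ n_i/√M_i (partial pressure × 1/√M).
Mole fraction of F₂ in the effusate = (n_F₂/√M_F₂) / (n_F₂/√M_F₂ + n_CO₂/√M_CO₂)
= (4.42/√38.00) / (4.42/√38.00 + 4.69/√44.01) = 0.7170/(0.7170 + 0.7070) = 0.5035.

0.5035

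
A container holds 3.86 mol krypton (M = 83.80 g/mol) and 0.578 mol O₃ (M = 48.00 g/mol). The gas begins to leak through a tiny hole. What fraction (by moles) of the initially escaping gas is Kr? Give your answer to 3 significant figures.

0.835

Effusion rate of each component ∝ n_i/√M_i (partial pressure × 1/√M).
Mole fraction of Kr in the effusate = (n_Kr/√M_Kr) / (n_Kr/√M_Kr + n_O₃/√M_O₃)
= (3.86/√83.80) / (3.86/√83.80 + 0.578/√48.00) = 0.4217/(0.4217 + 0.08343) = 0.835.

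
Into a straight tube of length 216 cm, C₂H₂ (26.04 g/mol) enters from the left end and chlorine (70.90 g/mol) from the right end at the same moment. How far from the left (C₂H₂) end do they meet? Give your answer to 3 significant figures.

134 cm

Distances travelled in equal time are proportional to diffusion rates, so d_C₂H₂/d_Cl₂ = √(M_Cl₂/M_C₂H₂) = √(70.90/26.04) = 1.650.
With d_C₂H₂ + d_Cl₂ = 216 cm, d_Cl₂ = 216/(1 + 1.650) = 81.51 cm.
d_C₂H₂ = 216 − 81.51 = 134 cm.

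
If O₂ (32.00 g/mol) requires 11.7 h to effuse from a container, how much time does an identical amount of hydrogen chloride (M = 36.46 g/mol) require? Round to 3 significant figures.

Using Graham's law: t_HCl/t_O₂ = √(M_HCl/M_O₂) = √(36.46/32.00) = √1.139 = 1.067.
So the time for HCl is 11.7 × 1.067 = 12.5 h.

12.5 h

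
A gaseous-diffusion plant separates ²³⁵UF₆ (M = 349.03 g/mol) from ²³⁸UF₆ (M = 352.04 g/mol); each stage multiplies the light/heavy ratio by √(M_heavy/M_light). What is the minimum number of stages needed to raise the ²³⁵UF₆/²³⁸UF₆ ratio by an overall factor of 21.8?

718

Per stage α = (352.04/349.03)^(1/2) = 1.00862^0.5, giving ln α = 0.004293.
Need α^N ≥ 21.8 ⇒ N ≥ ln(21.8) / ln α = 3.082 / 0.004293 = 717.81.
So at least 718 stages are needed.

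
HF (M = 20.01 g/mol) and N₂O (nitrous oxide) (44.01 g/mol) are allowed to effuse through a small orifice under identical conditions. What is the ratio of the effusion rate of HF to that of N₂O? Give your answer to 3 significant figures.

Graham's law gives rate_HF/rate_N₂O = √(M_N₂O/M_HF) = √(44.01/20.01) = √2.199 = 1.48.

1.48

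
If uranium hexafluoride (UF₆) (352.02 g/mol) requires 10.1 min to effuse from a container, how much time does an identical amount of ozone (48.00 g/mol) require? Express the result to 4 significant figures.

Graham's law gives t_O₃/t_UF₆ = √(M_O₃/M_UF₆) = √(48.00/352.02) = √0.1364 = 0.3693.
So the time for O₃ is 10.1 × 0.3693 = 3.730 min.

3.730 min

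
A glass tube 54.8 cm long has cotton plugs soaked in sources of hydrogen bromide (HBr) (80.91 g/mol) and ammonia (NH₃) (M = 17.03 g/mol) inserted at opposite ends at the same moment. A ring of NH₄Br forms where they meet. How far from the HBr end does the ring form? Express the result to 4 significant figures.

Graham's law gives d_HBr/d_NH₃ = rate_HBr/rate_NH₃ = √(M_NH₃/M_HBr) = √(17.03/80.91) = 0.4588.
With d_HBr + d_NH₃ = 54.8 cm, d_NH₃ = 54.8/(1 + 0.4588) = 37.57 cm.
d_HBr = 54.8 − 37.57 = 17.23 cm.

17.23 cm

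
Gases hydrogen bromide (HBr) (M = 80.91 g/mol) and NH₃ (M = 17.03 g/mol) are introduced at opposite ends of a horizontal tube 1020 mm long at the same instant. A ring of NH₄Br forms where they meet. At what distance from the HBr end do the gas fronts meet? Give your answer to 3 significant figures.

321 mm

In equal time, each gas travels a distance ∝ its rate ∝ 1/√M, so d_HBr/d_NH₃ = √(M_NH₃/M_HBr) = √(17.03/80.91) = 0.4588.
With d_HBr + d_NH₃ = 1020 mm, d_NH₃ = 1020/(1 + 0.4588) = 699.2 mm.
d_HBr = 1020 − 699.2 = 321 mm.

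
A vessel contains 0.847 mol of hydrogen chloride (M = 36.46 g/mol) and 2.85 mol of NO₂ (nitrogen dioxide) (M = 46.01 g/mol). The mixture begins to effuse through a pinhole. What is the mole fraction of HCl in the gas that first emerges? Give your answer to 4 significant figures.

0.2503

The effusion rate of species i is ∝ p_i/√M_i ∝ n_i/√M_i.
So x_HCl in the escaping gas = (n_HCl/√M_HCl) / Σ(n_i/√M_i)
= (0.847/√36.46) / (0.847/√36.46 + 2.85/√46.01) = 0.1403/(0.1403 + 0.4202) = 0.2503.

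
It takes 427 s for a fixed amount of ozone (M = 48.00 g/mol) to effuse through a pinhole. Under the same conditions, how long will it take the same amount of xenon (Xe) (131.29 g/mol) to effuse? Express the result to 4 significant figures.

706.2 s

Graham's law gives t_Xe/t_O₃ = √(M_Xe/M_O₃) = √(131.29/48.00) = √2.735 = 1.654.
So the time for Xe is 427 × 1.654 = 706.2 s.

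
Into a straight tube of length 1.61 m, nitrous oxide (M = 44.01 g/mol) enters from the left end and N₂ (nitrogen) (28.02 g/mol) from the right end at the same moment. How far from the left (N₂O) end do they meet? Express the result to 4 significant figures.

0.7145 m

Distances travelled in equal time are proportional to diffusion rates, so d_N₂O/d_N₂ = √(M_N₂/M_N₂O) = √(28.02/44.01) = 0.7979.
With d_N₂O + d_N₂ = 1.61 m, d_N₂ = 1.61/(1 + 0.7979) = 0.8955 m.
d_N₂O = 1.61 − 0.8955 = 0.7145 m.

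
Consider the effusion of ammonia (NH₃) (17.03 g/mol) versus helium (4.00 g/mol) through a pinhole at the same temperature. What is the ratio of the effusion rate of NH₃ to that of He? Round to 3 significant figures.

0.485

By Graham's law, rate_NH₃/rate_He = √(M_He/M_NH₃) = √(4.00/17.03) = √0.2349 = 0.485.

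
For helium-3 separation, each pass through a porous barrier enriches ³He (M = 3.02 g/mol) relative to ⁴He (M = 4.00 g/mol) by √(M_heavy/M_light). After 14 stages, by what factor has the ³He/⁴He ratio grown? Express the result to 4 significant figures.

7.151

Overall factor = α^14 with α = √(4.00/3.02), i.e. (4.00/3.02)^(14/2).
= 1.32450^7 = 7.151.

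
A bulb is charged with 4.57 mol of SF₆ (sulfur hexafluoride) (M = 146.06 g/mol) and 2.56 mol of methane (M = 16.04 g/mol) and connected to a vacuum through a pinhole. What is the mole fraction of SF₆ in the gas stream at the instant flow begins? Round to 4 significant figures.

0.3717

The effusion rate of species i is ∝ p_i/√M_i ∝ n_i/√M_i.
x_SF₆(eff) = (n_SF₆/√M_SF₆) / (n_SF₆/√M_SF₆ + n_CH₄/√M_CH₄)
= (4.57/√146.06) / (4.57/√146.06 + 2.56/√16.04) = 0.3781/(0.3781 + 0.6392) = 0.3717.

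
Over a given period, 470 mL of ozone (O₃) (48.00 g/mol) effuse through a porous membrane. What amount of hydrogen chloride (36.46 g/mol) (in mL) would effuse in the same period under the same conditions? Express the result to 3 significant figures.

539 mL

Graham's law gives rate_HCl/rate_O₃ = √(M_O₃/M_HCl) = √(48.00/36.46) = √1.317 = 1.147.
So the volume for HCl is 470 × 1.147 = 539 mL.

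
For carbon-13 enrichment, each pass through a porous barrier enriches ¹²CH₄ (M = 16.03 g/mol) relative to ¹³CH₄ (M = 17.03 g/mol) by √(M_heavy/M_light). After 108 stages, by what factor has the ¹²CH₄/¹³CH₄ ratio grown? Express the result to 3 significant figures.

Each stage multiplies the ratio by α = √(17.03/16.03), so after 108 stages the overall factor is α^108 = (17.03/16.03)^(108/2).
= 1.06238^54 = 26.3.

26.3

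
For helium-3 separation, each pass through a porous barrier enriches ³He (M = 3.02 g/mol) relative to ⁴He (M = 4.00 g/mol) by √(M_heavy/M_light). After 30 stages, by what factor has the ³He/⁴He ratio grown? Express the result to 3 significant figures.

67.7

Overall factor = α^30 with α = √(4.00/3.02), i.e. (4.00/3.02)^(30/2).
= 1.32450^15 = 67.7.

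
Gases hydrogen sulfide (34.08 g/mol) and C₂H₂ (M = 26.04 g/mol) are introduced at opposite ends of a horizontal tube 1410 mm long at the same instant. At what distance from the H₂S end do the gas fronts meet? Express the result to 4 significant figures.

Distances travelled in equal time are proportional to diffusion rates, so d_H₂S/d_C₂H₂ = √(M_C₂H₂/M_H₂S) = √(26.04/34.08) = 0.8741.
With d_H₂S + d_C₂H₂ = 1410 mm, d_C₂H₂ = 1410/(1 + 0.8741) = 752.4 mm.
d_H₂S = 1410 − 752.4 = 657.6 mm.

657.6 mm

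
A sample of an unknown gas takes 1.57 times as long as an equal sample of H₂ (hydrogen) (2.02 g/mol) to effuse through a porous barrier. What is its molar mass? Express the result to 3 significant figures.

4.98 g/mol

Since effusion rate ∝ 1/√M, t_X/t_H₂ = √(M_X/M_H₂).
1.57 = √(M_X/2.02)
M_X = 2.02 × 1.57² = 2.02 × 2.465 = 4.98 g/mol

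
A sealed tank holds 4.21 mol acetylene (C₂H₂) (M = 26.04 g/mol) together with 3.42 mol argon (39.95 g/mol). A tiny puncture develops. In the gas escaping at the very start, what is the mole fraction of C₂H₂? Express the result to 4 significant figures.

0.6039

Rate_i ∝ x_i/√M_i (Graham's law weighted by mole fraction), so the effusate composition follows n_i/√M_i.
x_C₂H₂(eff) = (n_C₂H₂/√M_C₂H₂) / (n_C₂H₂/√M_C₂H₂ + n_Ar/√M_Ar)
= (4.21/√26.04) / (4.21/√26.04 + 3.42/√39.95) = 0.8250/(0.8250 + 0.5411) = 0.6039.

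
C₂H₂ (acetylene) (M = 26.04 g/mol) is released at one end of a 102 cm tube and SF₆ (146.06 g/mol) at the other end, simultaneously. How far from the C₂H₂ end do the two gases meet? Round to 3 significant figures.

Distances travelled in equal time are proportional to diffusion rates, so d_C₂H₂/d_SF₆ = √(M_SF₆/M_C₂H₂) = √(146.06/26.04) = 2.368.
With d_C₂H₂ + d_SF₆ = 102 cm, d_SF₆ = 102/(1 + 2.368) = 30.28 cm.
d_C₂H₂ = 102 − 30.28 = 71.7 cm.

71.7 cm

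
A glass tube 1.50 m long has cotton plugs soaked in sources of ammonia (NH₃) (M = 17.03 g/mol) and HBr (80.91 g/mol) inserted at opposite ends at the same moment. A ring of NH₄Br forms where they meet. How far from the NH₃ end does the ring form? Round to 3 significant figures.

1.03 m

In equal time, each gas travels a distance ∝ its rate ∝ 1/√M, so d_NH₃/d_HBr = √(M_HBr/M_NH₃) = √(80.91/17.03) = 2.180.
With d_NH₃ + d_HBr = 1.50 m, d_HBr = 1.50/(1 + 2.180) = 0.4717 m.
d_NH₃ = 1.50 − 0.4717 = 1.03 m.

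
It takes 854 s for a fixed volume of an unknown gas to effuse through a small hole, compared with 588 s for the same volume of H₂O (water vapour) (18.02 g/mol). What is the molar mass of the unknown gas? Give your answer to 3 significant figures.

From Graham's law, t_X/t_H₂O = √(M_X/M_H₂O).
854/588 = 1.452 = √(M_X/18.02)
M_X = 18.02 × 1.452² = 18.02 × 2.109 = 38.0 g/mol

38.0 g/mol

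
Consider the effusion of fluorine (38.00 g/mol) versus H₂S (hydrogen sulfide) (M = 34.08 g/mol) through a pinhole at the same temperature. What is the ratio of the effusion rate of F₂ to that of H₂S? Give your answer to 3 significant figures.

0.947

Using Graham's law: rate_F₂/rate_H₂S = √(M_H₂S/M_F₂) = √(34.08/38.00) = √0.8968 = 0.947.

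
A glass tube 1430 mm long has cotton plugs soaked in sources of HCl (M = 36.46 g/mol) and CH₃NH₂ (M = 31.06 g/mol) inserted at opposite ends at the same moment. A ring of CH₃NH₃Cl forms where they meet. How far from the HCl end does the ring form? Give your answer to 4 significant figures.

686.4 mm

The fronts meet when d_HCl + d_CH₃NH₂ = L with d_HCl/d_CH₃NH₂ = √(M_CH₃NH₂/M_HCl) (Graham's law). Here √(M_CH₃NH₂/M_HCl) = √(31.06/36.46) = 0.9230.
With d_HCl + d_CH₃NH₂ = 1430 mm, d_CH₃NH₂ = 1430/(1 + 0.9230) = 743.6 mm.
d_HCl = 1430 − 743.6 = 686.4 mm.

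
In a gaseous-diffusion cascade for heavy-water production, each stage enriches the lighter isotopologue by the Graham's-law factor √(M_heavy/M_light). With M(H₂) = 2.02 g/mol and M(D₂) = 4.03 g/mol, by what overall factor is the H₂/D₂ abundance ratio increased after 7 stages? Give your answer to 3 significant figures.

The single-stage factor is √(M_heavy/M_light), so 7 stages give [√(4.03/2.02)]^7 = (4.03/2.02)^(7/2).
= 1.99505^(7/2) = 11.2.

11.2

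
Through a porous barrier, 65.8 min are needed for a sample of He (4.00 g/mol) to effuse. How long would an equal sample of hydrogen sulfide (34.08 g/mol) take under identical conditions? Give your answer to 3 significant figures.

192 min

Using Graham's law: t_H₂S/t_He = √(M_H₂S/M_He) = √(34.08/4.00) = √8.520 = 2.919.
So the time for H₂S is 65.8 × 2.919 = 192 min.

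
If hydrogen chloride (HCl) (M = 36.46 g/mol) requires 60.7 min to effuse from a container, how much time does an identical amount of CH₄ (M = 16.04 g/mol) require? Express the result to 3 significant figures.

40.3 min

By Graham's law, t_CH₄/t_HCl = √(M_CH₄/M_HCl) = √(16.04/36.46) = √0.4399 = 0.6633.
So the time for CH₄ is 60.7 × 0.6633 = 40.3 min.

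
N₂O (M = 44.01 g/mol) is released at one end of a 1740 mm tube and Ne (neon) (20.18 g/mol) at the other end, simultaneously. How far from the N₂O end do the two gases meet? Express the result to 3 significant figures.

703 mm

The fronts meet when d_N₂O + d_Ne = L with d_N₂O/d_Ne = √(M_Ne/M_N₂O) (Graham's law). Here √(M_Ne/M_N₂O) = √(20.18/44.01) = 0.6772.
With d_N₂O + d_Ne = 1740 mm, d_Ne = 1740/(1 + 0.6772) = 1037 mm.
d_N₂O = 1740 − 1037 = 703 mm.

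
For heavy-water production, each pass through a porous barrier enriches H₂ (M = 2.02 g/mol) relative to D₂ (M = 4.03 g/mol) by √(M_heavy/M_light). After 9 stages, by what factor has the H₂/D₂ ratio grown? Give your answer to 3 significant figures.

22.4

The single-stage factor is √(M_heavy/M_light), so 9 stages give [√(4.03/2.02)]^9 = (4.03/2.02)^(9/2).
= 1.99505^(9/2) = 22.4.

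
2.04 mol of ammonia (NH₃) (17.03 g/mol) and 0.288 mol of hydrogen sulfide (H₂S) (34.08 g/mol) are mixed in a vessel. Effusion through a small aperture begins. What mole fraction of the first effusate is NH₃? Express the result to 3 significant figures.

0.909

Effusion rate of each component ∝ n_i/√M_i (partial pressure × 1/√M).
x_NH₃(eff) = (n_NH₃/√M_NH₃) / (n_NH₃/√M_NH₃ + n_H₂S/√M_H₂S)
= (2.04/√17.03) / (2.04/√17.03 + 0.288/√34.08) = 0.4943/(0.4943 + 0.04933) = 0.909.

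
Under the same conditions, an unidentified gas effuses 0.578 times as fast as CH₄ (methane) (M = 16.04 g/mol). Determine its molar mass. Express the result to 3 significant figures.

48.0 g/mol

Since effusion rate ∝ 1/√M, rate_X/rate_CH₄ = √(M_CH₄/M_X).
0.578 = √(16.04/M_X)
M_X = 16.04 / 0.578² = 16.04 / 0.3341 = 48.0 g/mol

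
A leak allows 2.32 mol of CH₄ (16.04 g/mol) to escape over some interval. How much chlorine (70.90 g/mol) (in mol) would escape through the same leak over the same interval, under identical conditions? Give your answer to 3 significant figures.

Graham's law gives rate_Cl₂/rate_CH₄ = √(M_CH₄/M_Cl₂) = √(16.04/70.90) = √0.2262 = 0.4756.
So the amount for Cl₂ is 2.32 × 0.4756 = 1.10 mol.

1.10 mol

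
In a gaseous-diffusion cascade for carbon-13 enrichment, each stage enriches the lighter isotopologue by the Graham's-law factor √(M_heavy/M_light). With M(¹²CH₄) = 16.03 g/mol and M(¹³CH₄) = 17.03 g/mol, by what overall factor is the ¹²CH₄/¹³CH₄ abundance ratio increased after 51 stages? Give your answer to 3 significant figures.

Each stage multiplies the ratio by α = √(17.03/16.03), so after 51 stages the overall factor is α^51 = (17.03/16.03)^(51/2).
= 1.06238^(51/2) = 4.68.

4.68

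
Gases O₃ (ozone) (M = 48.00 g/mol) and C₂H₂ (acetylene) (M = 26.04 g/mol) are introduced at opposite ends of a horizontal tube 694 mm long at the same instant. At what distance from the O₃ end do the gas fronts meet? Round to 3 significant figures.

294 mm

Distances travelled in equal time are proportional to diffusion rates, so d_O₃/d_C₂H₂ = √(M_C₂H₂/M_O₃) = √(26.04/48.00) = 0.7365.
With d_O₃ + d_C₂H₂ = 694 mm, d_C₂H₂ = 694/(1 + 0.7365) = 399.6 mm.
d_O₃ = 694 − 399.6 = 294 mm.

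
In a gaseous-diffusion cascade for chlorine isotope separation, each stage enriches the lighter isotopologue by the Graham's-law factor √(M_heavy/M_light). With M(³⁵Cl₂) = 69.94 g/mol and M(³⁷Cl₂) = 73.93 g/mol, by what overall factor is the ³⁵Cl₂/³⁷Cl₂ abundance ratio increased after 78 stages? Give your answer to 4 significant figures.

8.704

Each stage multiplies the ratio by α = √(73.93/69.94), so after 78 stages the overall factor is α^78 = (73.93/69.94)^(78/2).
= 1.05705^39 = 8.704.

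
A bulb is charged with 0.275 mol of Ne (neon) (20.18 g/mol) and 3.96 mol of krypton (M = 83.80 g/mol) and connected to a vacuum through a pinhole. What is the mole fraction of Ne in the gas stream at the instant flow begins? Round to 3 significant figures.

The effusion rate of species i is ∝ p_i/√M_i ∝ n_i/√M_i.
So x_Ne in the escaping gas = (n_Ne/√M_Ne) / Σ(n_i/√M_i)
= (0.275/√20.18) / (0.275/√20.18 + 3.96/√83.80) = 0.06122/(0.06122 + 0.4326) = 0.124.

0.124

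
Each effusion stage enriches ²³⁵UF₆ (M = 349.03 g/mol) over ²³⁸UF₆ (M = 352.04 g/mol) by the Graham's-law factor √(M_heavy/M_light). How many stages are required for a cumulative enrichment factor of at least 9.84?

Single-stage factor α = √(352.04/349.03), so ln α = ½ ln(1.00862) = 0.004293.
Need α^N ≥ 9.84 ⇒ N ≥ ln(9.84) / ln α = 2.286 / 0.004293 = 532.54.
Rounding up, N = 533 stages.

533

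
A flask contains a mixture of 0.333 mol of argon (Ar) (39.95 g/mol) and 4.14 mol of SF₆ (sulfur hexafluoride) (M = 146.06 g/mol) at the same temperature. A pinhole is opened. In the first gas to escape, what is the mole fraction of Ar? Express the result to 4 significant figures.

Effusion rate of each component ∝ n_i/√M_i (partial pressure × 1/√M).
x_Ar(eff) = (n_Ar/√M_Ar) / (n_Ar/√M_Ar + n_SF₆/√M_SF₆)
= (0.333/√39.95) / (0.333/√39.95 + 4.14/√146.06) = 0.05268/(0.05268 + 0.3426) = 0.1333.

0.1333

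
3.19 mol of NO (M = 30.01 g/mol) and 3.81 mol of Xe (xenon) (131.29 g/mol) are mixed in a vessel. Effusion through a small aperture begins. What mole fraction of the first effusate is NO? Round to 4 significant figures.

Rate_i ∝ x_i/√M_i (Graham's law weighted by mole fraction), so the effusate composition follows n_i/√M_i.
So x_NO in the escaping gas = (n_NO/√M_NO) / Σ(n_i/√M_i)
= (3.19/√30.01) / (3.19/√30.01 + 3.81/√131.29) = 0.5823/(0.5823 + 0.3325) = 0.6365.

0.6365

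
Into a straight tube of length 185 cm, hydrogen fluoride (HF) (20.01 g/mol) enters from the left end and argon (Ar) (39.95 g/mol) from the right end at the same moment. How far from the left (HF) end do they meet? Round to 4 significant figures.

The fronts meet when d_HF + d_Ar = L with d_HF/d_Ar = √(M_Ar/M_HF) (Graham's law). Here √(M_Ar/M_HF) = √(39.95/20.01) = 1.413.
With d_HF + d_Ar = 185 cm, d_Ar = 185/(1 + 1.413) = 76.67 cm.
d_HF = 185 − 76.67 = 108.3 cm.

108.3 cm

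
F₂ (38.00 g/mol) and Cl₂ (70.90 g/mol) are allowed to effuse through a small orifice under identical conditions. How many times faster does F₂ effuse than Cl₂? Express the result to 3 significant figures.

From Graham's law, rate_F₂/rate_Cl₂ = √(M_Cl₂/M_F₂) = √(70.90/38.00) = √1.866 = 1.37.

1.37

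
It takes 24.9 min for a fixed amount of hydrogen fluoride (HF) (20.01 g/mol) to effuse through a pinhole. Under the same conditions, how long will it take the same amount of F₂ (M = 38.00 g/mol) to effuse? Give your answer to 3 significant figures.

34.3 min

Graham's law gives t_F₂/t_HF = √(M_F₂/M_HF) = √(38.00/20.01) = √1.899 = 1.378.
So the time for F₂ is 24.9 × 1.378 = 34.3 min.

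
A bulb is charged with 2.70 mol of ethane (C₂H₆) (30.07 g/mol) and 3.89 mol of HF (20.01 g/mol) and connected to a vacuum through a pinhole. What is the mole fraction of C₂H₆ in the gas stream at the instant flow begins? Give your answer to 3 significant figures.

Each component's effusion rate ∝ (its partial pressure)·(1/√M) ∝ n_i/√M_i.
Mole fraction of C₂H₆ in the effusate = (n_C₂H₆/√M_C₂H₆) / (n_C₂H₆/√M_C₂H₆ + n_HF/√M_HF)
= (2.70/√30.07) / (2.70/√30.07 + 3.89/√20.01) = 0.4924/(0.4924 + 0.8696) = 0.362.

0.362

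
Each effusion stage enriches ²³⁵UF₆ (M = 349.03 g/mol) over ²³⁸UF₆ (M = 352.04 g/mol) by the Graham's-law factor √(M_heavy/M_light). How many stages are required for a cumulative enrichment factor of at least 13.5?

607

With α = √(352.04/349.03) per stage, ln α = ½ ln(1.00862) = 0.004293.
Need α^N ≥ 13.5 ⇒ N ≥ ln(13.5) / ln α = 2.603 / 0.004293 = 606.20.
So at least 607 stages are needed.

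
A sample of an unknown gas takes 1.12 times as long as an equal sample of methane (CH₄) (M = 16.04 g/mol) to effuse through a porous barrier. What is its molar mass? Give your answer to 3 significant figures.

Since effusion rate ∝ 1/√M, t_X/t_CH₄ = √(M_X/M_CH₄).
1.12 = √(M_X/16.04)
M_X = 16.04 × 1.12² = 16.04 × 1.254 = 20.1 g/mol

20.1 g/mol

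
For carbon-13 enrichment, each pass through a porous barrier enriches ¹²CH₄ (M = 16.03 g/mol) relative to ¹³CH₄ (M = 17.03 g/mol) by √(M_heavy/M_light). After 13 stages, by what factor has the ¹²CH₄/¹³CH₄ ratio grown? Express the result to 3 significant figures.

Overall factor = α^13 with α = √(17.03/16.03), i.e. (17.03/16.03)^(13/2).
= 1.06238^(13/2) = 1.48.

1.48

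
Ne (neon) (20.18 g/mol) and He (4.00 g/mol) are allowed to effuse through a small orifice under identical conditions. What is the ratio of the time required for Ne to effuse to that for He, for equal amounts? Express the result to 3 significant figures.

From Graham's law, t_Ne/t_He = √(M_Ne/M_He) = √(20.18/4.00) = √5.045 = 2.25.

2.25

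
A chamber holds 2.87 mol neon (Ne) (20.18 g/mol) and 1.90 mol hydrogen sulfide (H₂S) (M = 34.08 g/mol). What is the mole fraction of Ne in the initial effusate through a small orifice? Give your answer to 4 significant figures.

Effusion rate of each component ∝ n_i/√M_i (partial pressure × 1/√M).
Mole fraction of Ne in the effusate = (n_Ne/√M_Ne) / (n_Ne/√M_Ne + n_H₂S/√M_H₂S)
= (2.87/√20.18) / (2.87/√20.18 + 1.90/√34.08) = 0.6389/(0.6389 + 0.3255) = 0.6625.

0.6625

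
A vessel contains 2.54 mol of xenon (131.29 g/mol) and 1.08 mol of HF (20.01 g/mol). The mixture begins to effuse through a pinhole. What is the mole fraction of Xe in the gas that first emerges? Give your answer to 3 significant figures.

0.479

Each component's effusion rate ∝ (its partial pressure)·(1/√M) ∝ n_i/√M_i.
x_Xe(eff) = (n_Xe/√M_Xe) / (n_Xe/√M_Xe + n_HF/√M_HF)
= (2.54/√131.29) / (2.54/√131.29 + 1.08/√20.01) = 0.2217/(0.2217 + 0.2414) = 0.479.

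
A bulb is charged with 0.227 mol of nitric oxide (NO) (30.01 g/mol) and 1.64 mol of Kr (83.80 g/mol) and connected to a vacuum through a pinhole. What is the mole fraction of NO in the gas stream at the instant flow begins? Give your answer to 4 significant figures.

0.1878

Effusion rate of each component ∝ n_i/√M_i (partial pressure × 1/√M).
Mole fraction of NO in the effusate = (n_NO/√M_NO) / (n_NO/√M_NO + n_Kr/√M_Kr)
= (0.227/√30.01) / (0.227/√30.01 + 1.64/√83.80) = 0.04144/(0.04144 + 0.1792) = 0.1878.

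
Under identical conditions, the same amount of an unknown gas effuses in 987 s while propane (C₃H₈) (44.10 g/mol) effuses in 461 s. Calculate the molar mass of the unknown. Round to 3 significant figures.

By Graham's law, t_X/t_C₃H₈ = √(M_X/M_C₃H₈).
987/461 = 2.141 = √(M_X/44.10)
M_X = 44.10 × 2.141² = 44.10 × 4.584 = 202 g/mol

202 g/mol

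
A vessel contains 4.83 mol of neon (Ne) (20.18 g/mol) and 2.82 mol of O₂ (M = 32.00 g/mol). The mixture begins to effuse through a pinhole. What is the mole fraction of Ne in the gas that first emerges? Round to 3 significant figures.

0.683

Each component's effusion rate ∝ (its partial pressure)·(1/√M) ∝ n_i/√M_i.
Mole fraction of Ne in the effusate = (n_Ne/√M_Ne) / (n_Ne/√M_Ne + n_O₂/√M_O₂)
= (4.83/√20.18) / (4.83/√20.18 + 2.82/√32.00) = 1.075/(1.075 + 0.4985) = 0.683.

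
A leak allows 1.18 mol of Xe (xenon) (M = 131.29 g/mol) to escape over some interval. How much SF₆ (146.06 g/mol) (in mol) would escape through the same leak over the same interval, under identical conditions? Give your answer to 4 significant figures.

Graham's law gives rate_SF₆/rate_Xe = √(M_Xe/M_SF₆) = √(131.29/146.06) = √0.8989 = 0.9481.
So the amount for SF₆ is 1.18 × 0.9481 = 1.119 mol.

1.119 mol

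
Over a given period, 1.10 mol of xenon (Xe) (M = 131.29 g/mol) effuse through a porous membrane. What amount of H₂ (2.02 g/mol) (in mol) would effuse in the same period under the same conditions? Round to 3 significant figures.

From Graham's law, rate_H₂/rate_Xe = √(M_Xe/M_H₂) = √(131.29/2.02) = √65.00 = 8.062.
So the amount for H₂ is 1.10 × 8.062 = 8.87 mol.

8.87 mol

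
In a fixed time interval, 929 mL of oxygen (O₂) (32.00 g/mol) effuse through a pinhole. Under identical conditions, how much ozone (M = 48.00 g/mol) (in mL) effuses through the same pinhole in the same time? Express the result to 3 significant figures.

From Graham's law, rate_O₃/rate_O₂ = √(M_O₂/M_O₃) = √(32.00/48.00) = √0.6667 = 0.8165.
So the volume for O₃ is 929 × 0.8165 = 759 mL.

759 mL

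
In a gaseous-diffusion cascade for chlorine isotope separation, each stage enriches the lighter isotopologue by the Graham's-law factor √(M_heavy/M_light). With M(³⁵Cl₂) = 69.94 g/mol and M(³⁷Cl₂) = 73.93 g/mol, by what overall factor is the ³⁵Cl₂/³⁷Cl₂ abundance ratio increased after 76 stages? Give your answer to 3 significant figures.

8.23

Each stage multiplies the ratio by α = √(73.93/69.94), so after 76 stages the overall factor is α^76 = (73.93/69.94)^(76/2).
= 1.05705^38 = 8.23.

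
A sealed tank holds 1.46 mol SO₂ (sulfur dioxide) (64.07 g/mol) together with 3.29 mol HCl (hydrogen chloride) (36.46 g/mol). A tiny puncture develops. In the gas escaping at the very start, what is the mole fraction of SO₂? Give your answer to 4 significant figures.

0.2508

Effusion rate of each component ∝ n_i/√M_i (partial pressure × 1/√M).
x_SO₂(eff) = (n_SO₂/√M_SO₂) / (n_SO₂/√M_SO₂ + n_HCl/√M_HCl)
= (1.46/√64.07) / (1.46/√64.07 + 3.29/√36.46) = 0.1824/(0.1824 + 0.5449) = 0.2508.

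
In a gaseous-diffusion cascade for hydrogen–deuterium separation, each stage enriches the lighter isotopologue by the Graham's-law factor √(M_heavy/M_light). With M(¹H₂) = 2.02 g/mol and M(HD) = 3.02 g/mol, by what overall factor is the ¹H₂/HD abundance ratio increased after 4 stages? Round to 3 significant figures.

After 4 stages the ratio has grown by (√(3.02/2.02))^4 = (3.02/2.02)^(4/2).
= 1.49505^2 = 2.24.

2.24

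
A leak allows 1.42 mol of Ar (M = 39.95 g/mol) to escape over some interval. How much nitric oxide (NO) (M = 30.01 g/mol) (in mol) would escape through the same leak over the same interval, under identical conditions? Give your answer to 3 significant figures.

1.64 mol

Since effusion rate ∝ 1/√M, rate_NO/rate_Ar = √(M_Ar/M_NO) = √(39.95/30.01) = √1.331 = 1.154.
So the amount for NO is 1.42 × 1.154 = 1.64 mol.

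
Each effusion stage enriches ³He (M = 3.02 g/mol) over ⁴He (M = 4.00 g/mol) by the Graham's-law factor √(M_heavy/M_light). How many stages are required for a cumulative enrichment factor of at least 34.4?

Per stage α = (4.00/3.02)^(1/2) = 1.32450^0.5, giving ln α = 0.1405.
Need α^N ≥ 34.4 ⇒ N ≥ ln(34.4) / ln α = 3.538 / 0.1405 = 25.18.
Rounding up, N = 26 stages.

26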